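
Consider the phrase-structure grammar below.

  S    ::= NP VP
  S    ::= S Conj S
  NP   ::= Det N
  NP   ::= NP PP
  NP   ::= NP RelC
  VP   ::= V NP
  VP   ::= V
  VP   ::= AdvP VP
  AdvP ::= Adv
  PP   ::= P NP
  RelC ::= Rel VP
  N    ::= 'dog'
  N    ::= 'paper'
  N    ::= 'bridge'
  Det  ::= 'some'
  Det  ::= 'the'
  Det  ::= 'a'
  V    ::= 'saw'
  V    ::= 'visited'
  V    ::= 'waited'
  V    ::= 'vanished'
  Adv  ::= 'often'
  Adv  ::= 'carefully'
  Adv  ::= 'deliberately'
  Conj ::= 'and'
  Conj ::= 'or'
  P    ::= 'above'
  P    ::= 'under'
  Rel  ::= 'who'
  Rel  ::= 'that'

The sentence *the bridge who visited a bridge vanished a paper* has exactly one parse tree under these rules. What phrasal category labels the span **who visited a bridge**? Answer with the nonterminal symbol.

[S [NP [NP [Det the] [N bridge]] [RelC [Rel who] [VP [V visited] [NP [Det a] [N bridge]]]]] [VP [V vanished] [NP [Det a] [N paper]]]]
The span 'who visited a bridge' is the RelC node built by RelC → Rel VP.

RelC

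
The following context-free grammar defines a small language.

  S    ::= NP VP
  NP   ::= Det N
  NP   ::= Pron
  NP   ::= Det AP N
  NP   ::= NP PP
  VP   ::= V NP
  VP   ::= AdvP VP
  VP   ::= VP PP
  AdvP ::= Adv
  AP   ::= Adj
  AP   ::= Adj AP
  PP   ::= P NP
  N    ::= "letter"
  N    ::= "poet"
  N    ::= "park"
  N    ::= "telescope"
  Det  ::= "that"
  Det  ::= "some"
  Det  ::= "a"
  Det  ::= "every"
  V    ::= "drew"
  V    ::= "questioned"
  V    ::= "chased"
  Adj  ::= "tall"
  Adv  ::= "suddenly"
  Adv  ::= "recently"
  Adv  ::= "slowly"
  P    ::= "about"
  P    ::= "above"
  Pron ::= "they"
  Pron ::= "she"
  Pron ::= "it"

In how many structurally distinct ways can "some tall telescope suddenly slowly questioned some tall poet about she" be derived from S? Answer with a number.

4

Two of the 4 distinct bracketings:
[S [NP [Det some] [AP [Adj tall]] [N telescope]] [VP [AdvP [Adv suddenly]] [VP [AdvP [Adv slowly]] [VP [V questioned] [NP [NP [Det some] [AP [Adj tall]] [N poet]] [PP [P about] [NP [Pron she]]]]]]]]
[S [NP [Det some] [AP [Adj tall]] [N telescope]] [VP [AdvP [Adv suddenly]] [VP [AdvP [Adv slowly]] [VP [VP [V questioned] [NP [Det some] [AP [Adj tall]] [N poet]]] [PP [P about] [NP [Pron she]]]]]]]
The difference turns on whether NP → NP PP is used at the relevant span, versus an alternative expansion of NP.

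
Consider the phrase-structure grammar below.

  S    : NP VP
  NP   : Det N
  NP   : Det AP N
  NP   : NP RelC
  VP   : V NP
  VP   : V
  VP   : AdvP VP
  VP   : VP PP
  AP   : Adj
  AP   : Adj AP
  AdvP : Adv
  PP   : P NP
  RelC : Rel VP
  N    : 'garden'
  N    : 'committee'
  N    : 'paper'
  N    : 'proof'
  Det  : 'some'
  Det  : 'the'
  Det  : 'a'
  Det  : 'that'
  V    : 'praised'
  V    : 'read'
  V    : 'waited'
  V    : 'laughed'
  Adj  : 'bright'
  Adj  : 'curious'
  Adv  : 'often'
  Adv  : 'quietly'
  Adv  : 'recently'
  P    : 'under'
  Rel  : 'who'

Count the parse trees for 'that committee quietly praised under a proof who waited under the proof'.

5

Two of the 5 distinct bracketings:
[S [NP [Det that] [N committee]] [VP [AdvP [Adv quietly]] [VP [VP [V praised]] [PP [P under] [NP [NP [Det a] [N proof]] [RelC [Rel who] [VP [VP [V waited]] [PP [P under] [NP [Det the] [N proof]]]]]]]]]]
[S [NP [Det that] [N committee]] [VP [AdvP [Adv quietly]] [VP [VP [VP [V praised]] [PP [P under] [NP [NP [Det a] [N proof]] [RelC [Rel who] [VP [V waited]]]]]] [PP [P under] [NP [Det the] [N proof]]]]]]
The trees differ in how a recursive rule is bracketed over the same span.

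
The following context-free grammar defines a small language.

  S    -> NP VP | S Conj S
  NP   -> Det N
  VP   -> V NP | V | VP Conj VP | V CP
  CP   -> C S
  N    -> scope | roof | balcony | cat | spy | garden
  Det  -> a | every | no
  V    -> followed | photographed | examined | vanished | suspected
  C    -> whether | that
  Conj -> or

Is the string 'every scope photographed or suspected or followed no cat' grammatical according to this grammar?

Grammatical

S
  NP
    Det: every
    N: scope
  VP
    VP
      V: photographed
    Conj: or
    VP
      VP
        V: suspected
      Conj: or
      VP
        V: followed
        NP
          Det: no
          N: cat
Every word is introduced by a lexical rule and the phrasal rules combine the resulting categories into a single S.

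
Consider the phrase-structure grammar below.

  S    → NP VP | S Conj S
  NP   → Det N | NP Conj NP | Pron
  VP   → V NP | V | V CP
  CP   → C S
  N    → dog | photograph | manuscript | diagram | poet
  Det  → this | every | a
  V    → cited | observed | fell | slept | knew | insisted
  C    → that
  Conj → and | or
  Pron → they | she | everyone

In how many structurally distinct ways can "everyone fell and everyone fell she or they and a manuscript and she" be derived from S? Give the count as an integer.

Two of the 5 distinct bracketings:
[S [S [NP [Pron everyone]] [VP [V fell]]] [Conj and] [S [NP [Pron everyone]] [VP [V fell] [NP [NP [Pron she]] [Conj or] [NP [NP [Pron they]] [Conj and] [NP [NP [Det a] [N manuscript]] [Conj and] [NP [Pron she]]]]]]]]
[S [S [NP [Pron everyone]] [VP [V fell]]] [Conj and] [S [NP [Pron everyone]] [VP [V fell] [NP [NP [Pron she]] [Conj or] [NP [NP [NP [Pron they]] [Conj and] [NP [Det a] [N manuscript]]] [Conj and] [NP [Pron she]]]]]]]
The trees differ in how a recursive rule is bracketed over the same span.

5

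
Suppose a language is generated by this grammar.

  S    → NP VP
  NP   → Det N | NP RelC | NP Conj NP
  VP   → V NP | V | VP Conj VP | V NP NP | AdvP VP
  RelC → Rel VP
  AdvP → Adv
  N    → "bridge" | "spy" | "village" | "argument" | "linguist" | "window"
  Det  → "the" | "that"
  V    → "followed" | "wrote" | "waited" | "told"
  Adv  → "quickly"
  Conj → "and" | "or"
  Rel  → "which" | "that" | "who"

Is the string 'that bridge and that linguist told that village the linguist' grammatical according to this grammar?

S
  NP
    NP
      Det: that
      N: bridge
    Conj: and
    NP
      Det: that
      N: linguist
  VP
    V: told
    NP
      Det: that
      N: village
    NP
      Det: the
      N: linguist
The bracketing above is licensed at every node by one of the given productions, with S at the root.

Grammatical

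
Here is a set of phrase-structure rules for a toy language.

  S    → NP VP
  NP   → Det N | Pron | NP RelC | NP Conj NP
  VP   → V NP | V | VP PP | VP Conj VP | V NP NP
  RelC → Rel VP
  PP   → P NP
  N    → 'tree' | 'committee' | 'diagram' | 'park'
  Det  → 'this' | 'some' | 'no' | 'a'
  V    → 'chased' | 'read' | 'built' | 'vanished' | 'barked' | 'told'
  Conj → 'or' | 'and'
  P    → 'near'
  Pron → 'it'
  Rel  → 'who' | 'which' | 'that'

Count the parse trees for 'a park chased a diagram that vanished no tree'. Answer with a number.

2

The two bracketings:
[S [NP [Det a] [N park]] [VP [V chased] [NP [NP [Det a] [N diagram]] [RelC [Rel that] [VP [V vanished] [NP [Det no] [N tree]]]]]]]
[S [NP [Det a] [N park]] [VP [V chased] [NP [NP [Det a] [N diagram]] [RelC [Rel that] [VP [V vanished]]]] [NP [Det no] [N tree]]]]
The difference turns on whether VP → V is used at the relevant span, versus an alternative expansion of VP.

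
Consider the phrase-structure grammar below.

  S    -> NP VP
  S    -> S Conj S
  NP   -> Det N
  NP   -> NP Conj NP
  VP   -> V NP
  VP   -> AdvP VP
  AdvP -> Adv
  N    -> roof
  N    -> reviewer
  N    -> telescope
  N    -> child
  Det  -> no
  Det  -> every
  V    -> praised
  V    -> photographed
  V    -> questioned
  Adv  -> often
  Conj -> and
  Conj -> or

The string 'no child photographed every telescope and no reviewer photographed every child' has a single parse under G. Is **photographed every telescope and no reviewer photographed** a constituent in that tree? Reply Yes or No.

No

[S [S [NP [Det no] [N child]] [VP [V photographed] [NP [Det every] [N telescope]]]] [Conj and] [S [NP [Det no] [N reviewer]] [VP [V photographed] [NP [Det every] [N child]]]]]
The smallest constituent containing 'photographed every telescope and no reviewer photographed' is the S spanning 'no child photographed every telescope and no reviewer photographed every child'; no single node in the tree dominates exactly the given words.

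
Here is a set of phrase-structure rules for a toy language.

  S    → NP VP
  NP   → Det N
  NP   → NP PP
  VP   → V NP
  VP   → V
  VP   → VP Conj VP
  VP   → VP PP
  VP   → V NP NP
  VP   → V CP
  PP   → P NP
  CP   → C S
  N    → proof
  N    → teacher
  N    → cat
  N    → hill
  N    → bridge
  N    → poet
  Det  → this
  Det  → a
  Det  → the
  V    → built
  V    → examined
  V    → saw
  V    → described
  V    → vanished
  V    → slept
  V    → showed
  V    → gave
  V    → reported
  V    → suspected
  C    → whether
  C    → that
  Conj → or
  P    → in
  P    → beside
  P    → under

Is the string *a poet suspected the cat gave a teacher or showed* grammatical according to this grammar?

For S → NP VP, the only prefix that parses as NP is 'a poet', but the remainder 'suspected the cat gave a teacher or showed' is not a VP under these rules.

Ungrammatical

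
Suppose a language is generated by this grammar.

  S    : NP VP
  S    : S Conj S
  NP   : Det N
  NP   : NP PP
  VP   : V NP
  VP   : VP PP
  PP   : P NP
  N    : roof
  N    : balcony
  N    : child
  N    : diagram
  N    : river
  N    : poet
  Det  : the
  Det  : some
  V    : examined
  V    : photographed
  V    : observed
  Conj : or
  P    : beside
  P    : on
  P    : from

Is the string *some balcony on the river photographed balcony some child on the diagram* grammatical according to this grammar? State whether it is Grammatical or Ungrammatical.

Ungrammatical

A V word can never sit immediately before an N word in any string this grammar generates, so the substring 'photographed balcony' rules out a derivation.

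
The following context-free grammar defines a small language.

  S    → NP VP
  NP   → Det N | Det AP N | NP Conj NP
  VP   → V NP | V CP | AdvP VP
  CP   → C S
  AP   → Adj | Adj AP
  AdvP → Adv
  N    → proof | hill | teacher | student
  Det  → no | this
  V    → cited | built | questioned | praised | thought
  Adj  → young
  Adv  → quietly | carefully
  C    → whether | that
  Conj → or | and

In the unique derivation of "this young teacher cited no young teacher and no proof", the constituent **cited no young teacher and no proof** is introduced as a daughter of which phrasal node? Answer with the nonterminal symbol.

S
  NP
    Det: this
    AP
      Adj: young
    N: teacher
  VP
    V: cited
    NP
      NP
        Det: no
        AP
          Adj: young
        N: teacher
      Conj: and
      NP
        Det: no
        N: proof
The span 'cited no young teacher and no proof' is the VP node built by VP → V NP.
Its mother is the S built by S → NP VP.

S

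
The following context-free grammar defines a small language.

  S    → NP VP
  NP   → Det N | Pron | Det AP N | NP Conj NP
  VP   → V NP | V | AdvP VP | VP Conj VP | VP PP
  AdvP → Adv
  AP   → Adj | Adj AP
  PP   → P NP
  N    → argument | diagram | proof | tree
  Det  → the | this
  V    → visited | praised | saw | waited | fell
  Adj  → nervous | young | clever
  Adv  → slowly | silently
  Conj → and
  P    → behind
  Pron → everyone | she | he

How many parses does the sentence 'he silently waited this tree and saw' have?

2

The two bracketings:
[S [NP [Pron he]] [VP [AdvP [Adv silently]] [VP [VP [V waited] [NP [Det this] [N tree]]] [Conj and] [VP [V saw]]]]]
[S [NP [Pron he]] [VP [VP [AdvP [Adv silently]] [VP [V waited] [NP [Det this] [N tree]]]] [Conj and] [VP [V saw]]]]
The trees differ in how a recursive rule is bracketed over the same span.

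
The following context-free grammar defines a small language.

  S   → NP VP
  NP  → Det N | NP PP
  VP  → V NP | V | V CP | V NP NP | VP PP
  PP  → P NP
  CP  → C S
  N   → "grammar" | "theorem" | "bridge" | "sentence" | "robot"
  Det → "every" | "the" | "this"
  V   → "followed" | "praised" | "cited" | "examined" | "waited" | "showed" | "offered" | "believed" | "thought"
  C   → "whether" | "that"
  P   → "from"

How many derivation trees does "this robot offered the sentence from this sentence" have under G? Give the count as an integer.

2

The two bracketings:
[S [NP [Det this] [N robot]] [VP [V offered] [NP [NP [Det the] [N sentence]] [PP [P from] [NP [Det this] [N sentence]]]]]]
[S [NP [Det this] [N robot]] [VP [VP [V offered] [NP [Det the] [N sentence]]] [PP [P from] [NP [Det this] [N sentence]]]]]
The difference turns on whether NP → NP PP is used at the relevant span, versus an alternative expansion of NP.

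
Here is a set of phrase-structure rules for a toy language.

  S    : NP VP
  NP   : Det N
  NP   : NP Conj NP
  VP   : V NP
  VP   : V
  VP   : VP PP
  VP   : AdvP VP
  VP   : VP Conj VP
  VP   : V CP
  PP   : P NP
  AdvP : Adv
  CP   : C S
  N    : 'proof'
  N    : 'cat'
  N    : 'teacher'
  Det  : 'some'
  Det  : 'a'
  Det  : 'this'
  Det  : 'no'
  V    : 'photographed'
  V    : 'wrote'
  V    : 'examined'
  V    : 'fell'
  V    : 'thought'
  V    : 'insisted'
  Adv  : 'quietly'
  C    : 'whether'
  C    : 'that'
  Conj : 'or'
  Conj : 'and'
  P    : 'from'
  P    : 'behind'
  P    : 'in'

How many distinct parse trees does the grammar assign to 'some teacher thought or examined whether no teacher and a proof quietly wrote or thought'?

Two of the 4 distinct bracketings:
[S [NP [Det some] [N teacher]] [VP [VP [V thought]] [Conj or] [VP [VP [V examined] [CP [C whether] [S [NP [NP [Det no] [N teacher]] [Conj and] [NP [Det a] [N proof]]] [VP [AdvP [Adv quietly]] [VP [V wrote]]]]]] [Conj or] [VP [V thought]]]]]
[S [NP [Det some] [N teacher]] [VP [VP [V thought]] [Conj or] [VP [V examined] [CP [C whether] [S [NP [NP [Det no] [N teacher]] [Conj and] [NP [Det a] [N proof]]] [VP [AdvP [Adv quietly]] [VP [VP [V wrote]] [Conj or] [VP [V thought]]]]]]]]]
The trees differ in how a recursive rule is bracketed over the same span.

4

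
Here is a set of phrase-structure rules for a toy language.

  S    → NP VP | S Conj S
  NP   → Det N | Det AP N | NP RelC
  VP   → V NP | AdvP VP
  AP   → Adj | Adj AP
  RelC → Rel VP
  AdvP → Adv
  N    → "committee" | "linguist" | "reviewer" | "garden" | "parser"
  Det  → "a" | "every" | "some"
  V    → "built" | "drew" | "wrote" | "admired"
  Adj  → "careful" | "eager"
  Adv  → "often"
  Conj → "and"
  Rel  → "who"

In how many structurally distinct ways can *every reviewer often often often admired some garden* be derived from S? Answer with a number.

1

[S [NP [Det every] [N reviewer]] [VP [AdvP [Adv often]] [VP [AdvP [Adv often]] [VP [AdvP [Adv often]] [VP [V admired] [NP [Det some] [N garden]]]]]]]
No rule offers an alternative attachment or grouping for any span, so this is the only derivation.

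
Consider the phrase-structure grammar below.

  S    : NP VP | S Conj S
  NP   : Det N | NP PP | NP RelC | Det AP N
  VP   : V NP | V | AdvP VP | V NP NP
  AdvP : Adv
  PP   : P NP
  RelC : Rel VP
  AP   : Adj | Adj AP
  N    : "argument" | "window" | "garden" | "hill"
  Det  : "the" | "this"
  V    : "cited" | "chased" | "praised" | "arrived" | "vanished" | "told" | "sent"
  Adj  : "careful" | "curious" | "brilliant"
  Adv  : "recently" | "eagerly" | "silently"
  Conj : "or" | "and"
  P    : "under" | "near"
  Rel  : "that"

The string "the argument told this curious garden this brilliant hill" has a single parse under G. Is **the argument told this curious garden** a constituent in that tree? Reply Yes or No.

No

[S [NP [Det the] [N argument]] [VP [V told] [NP [Det this] [AP [Adj curious]] [N garden]] [NP [Det this] [AP [Adj brilliant]] [N hill]]]]
The smallest constituent containing 'the argument told this curious garden' is the S spanning 'the argument told this curious garden this brilliant hill'; no single node in the tree dominates exactly the given words.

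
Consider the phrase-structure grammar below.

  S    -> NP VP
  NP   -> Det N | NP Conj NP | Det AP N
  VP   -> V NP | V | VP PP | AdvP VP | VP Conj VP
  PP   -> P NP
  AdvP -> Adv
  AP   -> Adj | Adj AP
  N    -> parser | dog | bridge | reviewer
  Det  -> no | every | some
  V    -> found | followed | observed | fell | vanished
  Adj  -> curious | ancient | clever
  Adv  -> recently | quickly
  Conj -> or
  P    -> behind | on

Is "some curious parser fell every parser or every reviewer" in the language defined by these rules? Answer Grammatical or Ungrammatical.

S
  NP
    Det: some
    AP
      Adj: curious
    N: parser
  VP
    V: fell
    NP
      NP
        Det: every
        N: parser
      Conj: or
      NP
        Det: every
        N: reviewer
The bracketing above is licensed at every node by one of the given productions, with S at the root.

Grammatical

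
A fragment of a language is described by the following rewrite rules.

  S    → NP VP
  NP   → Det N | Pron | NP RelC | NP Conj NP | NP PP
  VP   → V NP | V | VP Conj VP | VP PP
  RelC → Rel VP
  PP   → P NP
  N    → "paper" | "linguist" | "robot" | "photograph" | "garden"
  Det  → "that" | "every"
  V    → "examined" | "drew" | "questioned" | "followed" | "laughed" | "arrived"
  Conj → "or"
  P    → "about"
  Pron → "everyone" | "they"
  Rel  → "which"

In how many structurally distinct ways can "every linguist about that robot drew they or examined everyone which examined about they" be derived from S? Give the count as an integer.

4

Two of the 4 distinct bracketings:
[S [NP [NP [Det every] [N linguist]] [PP [P about] [NP [Det that] [N robot]]]] [VP [VP [V drew] [NP [Pron they]]] [Conj or] [VP [V examined] [NP [NP [Pron everyone]] [RelC [Rel which] [VP [VP [V examined]] [PP [P about] [NP [Pron they]]]]]]]]]
[S [NP [NP [Det every] [N linguist]] [PP [P about] [NP [Det that] [N robot]]]] [VP [VP [V drew] [NP [Pron they]]] [Conj or] [VP [V examined] [NP [NP [NP [Pron everyone]] [RelC [Rel which] [VP [V examined]]]] [PP [P about] [NP [Pron they]]]]]]]
The difference turns on whether VP → VP PP is used at the relevant span, versus an alternative expansion of VP.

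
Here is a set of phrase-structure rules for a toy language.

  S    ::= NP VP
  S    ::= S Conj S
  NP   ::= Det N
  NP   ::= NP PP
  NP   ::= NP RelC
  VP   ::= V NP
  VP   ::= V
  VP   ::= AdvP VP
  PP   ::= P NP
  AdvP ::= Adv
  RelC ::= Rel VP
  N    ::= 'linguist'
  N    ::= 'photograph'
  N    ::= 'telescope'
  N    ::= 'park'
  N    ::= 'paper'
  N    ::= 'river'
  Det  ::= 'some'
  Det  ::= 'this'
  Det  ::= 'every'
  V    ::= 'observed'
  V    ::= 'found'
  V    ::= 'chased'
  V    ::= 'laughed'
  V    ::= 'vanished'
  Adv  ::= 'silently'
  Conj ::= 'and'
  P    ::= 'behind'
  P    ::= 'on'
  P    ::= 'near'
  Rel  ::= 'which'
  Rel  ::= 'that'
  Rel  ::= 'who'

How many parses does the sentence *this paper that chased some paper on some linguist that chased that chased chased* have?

Two of the 9 distinct bracketings:
[S [NP [NP [NP [Det this] [N paper]] [RelC [Rel that] [VP [V chased] [NP [Det some] [N paper]]]]] [PP [P on] [NP [NP [NP [Det some] [N linguist]] [RelC [Rel that] [VP [V chased]]]] [RelC [Rel that] [VP [V chased]]]]]] [VP [V chased]]]
[S [NP [NP [Det this] [N paper]] [RelC [Rel that] [VP [V chased] [NP [NP [Det some] [N paper]] [PP [P on] [NP [NP [NP [Det some] [N linguist]] [RelC [Rel that] [VP [V chased]]]] [RelC [Rel that] [VP [V chased]]]]]]]]] [VP [V chased]]]
The trees differ in how a recursive rule is bracketed over the same span.

9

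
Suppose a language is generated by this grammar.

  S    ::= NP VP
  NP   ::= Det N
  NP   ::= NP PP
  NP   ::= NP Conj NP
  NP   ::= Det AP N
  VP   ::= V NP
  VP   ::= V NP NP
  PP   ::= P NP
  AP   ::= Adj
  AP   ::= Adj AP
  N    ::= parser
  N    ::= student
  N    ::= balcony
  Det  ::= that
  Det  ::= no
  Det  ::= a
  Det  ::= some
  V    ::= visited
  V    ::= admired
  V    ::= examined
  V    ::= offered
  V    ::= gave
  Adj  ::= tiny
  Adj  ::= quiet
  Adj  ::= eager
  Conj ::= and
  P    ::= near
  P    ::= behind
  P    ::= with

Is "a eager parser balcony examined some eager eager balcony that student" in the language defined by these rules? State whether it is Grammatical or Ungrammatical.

An N word can never sit immediately before an N word in any string this grammar generates, so the substring 'parser balcony' rules out a derivation.

Ungrammatical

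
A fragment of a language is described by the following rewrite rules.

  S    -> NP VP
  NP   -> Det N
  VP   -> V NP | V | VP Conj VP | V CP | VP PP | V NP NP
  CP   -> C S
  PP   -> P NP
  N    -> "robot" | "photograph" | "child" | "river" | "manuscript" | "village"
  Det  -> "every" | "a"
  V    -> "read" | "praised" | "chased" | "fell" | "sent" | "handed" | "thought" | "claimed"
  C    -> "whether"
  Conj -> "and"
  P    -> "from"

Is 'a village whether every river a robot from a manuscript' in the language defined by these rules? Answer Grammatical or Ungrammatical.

Ungrammatical

An N word can never sit immediately before a C word in any string this grammar generates, so the substring 'village whether' rules out a derivation.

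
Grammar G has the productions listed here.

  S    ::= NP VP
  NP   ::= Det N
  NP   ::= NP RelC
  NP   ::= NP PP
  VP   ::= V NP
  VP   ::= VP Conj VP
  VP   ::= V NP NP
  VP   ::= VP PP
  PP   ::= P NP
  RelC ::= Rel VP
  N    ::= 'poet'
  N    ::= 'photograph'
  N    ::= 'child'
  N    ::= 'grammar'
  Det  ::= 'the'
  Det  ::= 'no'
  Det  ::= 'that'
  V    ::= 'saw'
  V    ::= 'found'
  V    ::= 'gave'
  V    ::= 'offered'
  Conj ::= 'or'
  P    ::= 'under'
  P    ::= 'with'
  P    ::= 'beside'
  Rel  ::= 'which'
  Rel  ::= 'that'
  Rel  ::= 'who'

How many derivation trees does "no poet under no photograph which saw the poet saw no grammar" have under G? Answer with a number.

The two bracketings:
[S [NP [NP [NP [Det no] [N poet]] [PP [P under] [NP [Det no] [N photograph]]]] [RelC [Rel which] [VP [V saw] [NP [Det the] [N poet]]]]] [VP [V saw] [NP [Det no] [N grammar]]]]
[S [NP [NP [Det no] [N poet]] [PP [P under] [NP [NP [Det no] [N photograph]] [RelC [Rel which] [VP [V saw] [NP [Det the] [N poet]]]]]]] [VP [V saw] [NP [Det no] [N grammar]]]]
The trees differ in how a recursive rule is bracketed over the same span.

2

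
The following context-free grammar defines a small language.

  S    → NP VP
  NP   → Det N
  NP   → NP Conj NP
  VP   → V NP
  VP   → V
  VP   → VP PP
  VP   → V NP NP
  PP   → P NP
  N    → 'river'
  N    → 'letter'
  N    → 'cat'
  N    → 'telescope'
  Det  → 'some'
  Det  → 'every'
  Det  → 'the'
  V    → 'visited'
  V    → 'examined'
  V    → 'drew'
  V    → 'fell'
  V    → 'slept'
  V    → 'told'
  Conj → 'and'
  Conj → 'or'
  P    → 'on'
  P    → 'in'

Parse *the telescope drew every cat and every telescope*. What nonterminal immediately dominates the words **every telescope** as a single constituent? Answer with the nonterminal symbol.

NP

S
  NP
    Det: the
    N: telescope
  VP
    V: drew
    NP
      NP
        Det: every
        N: cat
      Conj: and
      NP
        Det: every
        N: telescope
The span 'every telescope' is the NP node built by NP → Det N.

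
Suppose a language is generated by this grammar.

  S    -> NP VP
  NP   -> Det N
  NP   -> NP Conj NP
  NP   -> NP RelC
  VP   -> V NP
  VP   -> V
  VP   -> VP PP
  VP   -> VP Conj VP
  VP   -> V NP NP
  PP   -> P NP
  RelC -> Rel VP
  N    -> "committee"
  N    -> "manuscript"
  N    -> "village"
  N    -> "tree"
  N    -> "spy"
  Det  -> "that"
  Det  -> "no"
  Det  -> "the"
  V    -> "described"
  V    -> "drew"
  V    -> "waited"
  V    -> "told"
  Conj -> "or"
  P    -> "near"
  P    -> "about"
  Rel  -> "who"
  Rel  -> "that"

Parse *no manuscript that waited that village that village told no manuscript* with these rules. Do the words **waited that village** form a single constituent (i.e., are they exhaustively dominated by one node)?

No

[S [NP [NP [Det no] [N manuscript]] [RelC [Rel that] [VP [V waited] [NP [Det that] [N village]] [NP [Det that] [N village]]]]] [VP [V told] [NP [Det no] [N manuscript]]]]
The smallest constituent containing 'waited that village' is the VP spanning 'waited that village that village'; no single node in the tree dominates exactly the given words.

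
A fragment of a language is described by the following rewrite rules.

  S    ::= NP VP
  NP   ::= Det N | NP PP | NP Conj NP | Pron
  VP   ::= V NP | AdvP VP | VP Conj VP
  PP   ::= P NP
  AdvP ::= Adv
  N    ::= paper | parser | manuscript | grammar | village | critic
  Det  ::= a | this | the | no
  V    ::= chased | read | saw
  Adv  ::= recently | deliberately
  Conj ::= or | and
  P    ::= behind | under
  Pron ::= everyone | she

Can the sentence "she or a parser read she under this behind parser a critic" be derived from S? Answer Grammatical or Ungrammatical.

Ungrammatical

A Det word can never sit immediately before a P word in any string this grammar generates, so the substring 'this behind' rules out a derivation.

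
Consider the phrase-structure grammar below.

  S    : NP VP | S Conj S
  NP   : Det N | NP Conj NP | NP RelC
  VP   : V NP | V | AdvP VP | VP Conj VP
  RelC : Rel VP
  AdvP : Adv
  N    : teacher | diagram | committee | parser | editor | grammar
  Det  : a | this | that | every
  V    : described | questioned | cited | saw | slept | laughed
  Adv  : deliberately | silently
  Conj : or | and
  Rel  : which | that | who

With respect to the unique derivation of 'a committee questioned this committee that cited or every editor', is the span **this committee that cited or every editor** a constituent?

Yes

[S [NP [Det a] [N committee]] [VP [V questioned] [NP [NP [NP [Det this] [N committee]] [RelC [Rel that] [VP [V cited]]]] [Conj or] [NP [Det every] [N editor]]]]]
The words 'this committee that cited or every editor' are exhaustively dominated by a single NP node (built by NP → NP Conj NP), so they form a constituent.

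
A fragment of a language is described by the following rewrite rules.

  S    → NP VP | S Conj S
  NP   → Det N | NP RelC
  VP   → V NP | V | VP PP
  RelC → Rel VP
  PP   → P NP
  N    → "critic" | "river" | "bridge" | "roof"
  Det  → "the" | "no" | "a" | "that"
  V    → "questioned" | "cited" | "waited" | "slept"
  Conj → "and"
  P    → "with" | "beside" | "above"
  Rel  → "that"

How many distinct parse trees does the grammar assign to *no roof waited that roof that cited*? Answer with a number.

[S [NP [Det no] [N roof]] [VP [V waited] [NP [NP [Det that] [N roof]] [RelC [Rel that] [VP [V cited]]]]]]
No rule offers an alternative attachment or grouping for any span, so this is the only derivation.

1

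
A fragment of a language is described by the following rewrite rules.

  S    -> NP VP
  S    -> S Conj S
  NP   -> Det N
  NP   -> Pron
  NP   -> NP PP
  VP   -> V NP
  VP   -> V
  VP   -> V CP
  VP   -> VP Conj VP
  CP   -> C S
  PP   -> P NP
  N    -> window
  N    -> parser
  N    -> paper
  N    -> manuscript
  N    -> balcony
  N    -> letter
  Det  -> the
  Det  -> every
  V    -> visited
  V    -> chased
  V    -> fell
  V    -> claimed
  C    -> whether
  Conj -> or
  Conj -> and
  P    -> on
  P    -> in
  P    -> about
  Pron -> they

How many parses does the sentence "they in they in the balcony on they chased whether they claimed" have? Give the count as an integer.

5

Two of the 5 distinct bracketings:
[S [NP [NP [Pron they]] [PP [P in] [NP [NP [Pron they]] [PP [P in] [NP [NP [Det the] [N balcony]] [PP [P on] [NP [Pron they]]]]]]]] [VP [V chased] [CP [C whether] [S [NP [Pron they]] [VP [V claimed]]]]]]
[S [NP [NP [Pron they]] [PP [P in] [NP [NP [NP [Pron they]] [PP [P in] [NP [Det the] [N balcony]]]] [PP [P on] [NP [Pron they]]]]]] [VP [V chased] [CP [C whether] [S [NP [Pron they]] [VP [V claimed]]]]]]
The trees differ in how a recursive rule is bracketed over the same span.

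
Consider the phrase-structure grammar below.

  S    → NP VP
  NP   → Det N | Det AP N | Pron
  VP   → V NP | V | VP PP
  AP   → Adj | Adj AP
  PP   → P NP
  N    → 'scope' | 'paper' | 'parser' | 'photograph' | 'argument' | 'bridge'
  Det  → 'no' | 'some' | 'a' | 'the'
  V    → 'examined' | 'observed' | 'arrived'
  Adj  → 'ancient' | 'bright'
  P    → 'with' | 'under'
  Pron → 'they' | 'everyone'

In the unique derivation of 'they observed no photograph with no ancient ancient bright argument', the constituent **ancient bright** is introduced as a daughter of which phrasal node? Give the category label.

[S [NP [Pron they]] [VP [VP [V observed] [NP [Det no] [N photograph]]] [PP [P with] [NP [Det no] [AP [Adj ancient] [AP [Adj ancient] [AP [Adj bright]]]] [N argument]]]]]
The span 'ancient bright' is the AP node built by AP → Adj AP.
Its mother is the AP built by AP → Adj AP.

AP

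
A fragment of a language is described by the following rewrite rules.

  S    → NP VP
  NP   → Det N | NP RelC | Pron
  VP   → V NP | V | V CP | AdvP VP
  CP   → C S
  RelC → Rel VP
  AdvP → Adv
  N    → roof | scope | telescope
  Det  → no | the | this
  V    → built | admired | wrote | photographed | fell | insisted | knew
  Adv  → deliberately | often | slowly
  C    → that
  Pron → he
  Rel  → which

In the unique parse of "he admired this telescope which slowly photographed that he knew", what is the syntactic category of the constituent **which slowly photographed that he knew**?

S
  NP
    Pron: he
  VP
    V: admired
    NP
      NP
        Det: this
        N: telescope
      RelC
        Rel: which
        VP
          AdvP
            Adv: slowly
          VP
            V: photographed
            CP
              C: that
              S
                NP
                  Pron: he
                VP
                  V: knew
The span 'which slowly photographed that he knew' is the RelC node built by RelC → Rel VP.

RelC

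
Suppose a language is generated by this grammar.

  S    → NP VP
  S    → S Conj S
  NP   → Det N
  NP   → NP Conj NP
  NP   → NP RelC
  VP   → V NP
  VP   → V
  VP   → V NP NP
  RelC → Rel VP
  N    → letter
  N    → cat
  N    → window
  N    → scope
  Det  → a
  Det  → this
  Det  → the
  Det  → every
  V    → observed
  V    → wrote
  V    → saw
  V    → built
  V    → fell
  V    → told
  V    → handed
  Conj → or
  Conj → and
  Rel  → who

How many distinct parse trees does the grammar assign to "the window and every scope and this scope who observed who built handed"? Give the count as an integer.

9

Two of the 9 distinct bracketings:
[S [NP [NP [Det the] [N window]] [Conj and] [NP [NP [Det every] [N scope]] [Conj and] [NP [NP [NP [Det this] [N scope]] [RelC [Rel who] [VP [V observed]]]] [RelC [Rel who] [VP [V built]]]]]] [VP [V handed]]]
[S [NP [NP [Det the] [N window]] [Conj and] [NP [NP [NP [Det every] [N scope]] [Conj and] [NP [NP [Det this] [N scope]] [RelC [Rel who] [VP [V observed]]]]] [RelC [Rel who] [VP [V built]]]]] [VP [V handed]]]
The trees differ in how a recursive rule is bracketed over the same span.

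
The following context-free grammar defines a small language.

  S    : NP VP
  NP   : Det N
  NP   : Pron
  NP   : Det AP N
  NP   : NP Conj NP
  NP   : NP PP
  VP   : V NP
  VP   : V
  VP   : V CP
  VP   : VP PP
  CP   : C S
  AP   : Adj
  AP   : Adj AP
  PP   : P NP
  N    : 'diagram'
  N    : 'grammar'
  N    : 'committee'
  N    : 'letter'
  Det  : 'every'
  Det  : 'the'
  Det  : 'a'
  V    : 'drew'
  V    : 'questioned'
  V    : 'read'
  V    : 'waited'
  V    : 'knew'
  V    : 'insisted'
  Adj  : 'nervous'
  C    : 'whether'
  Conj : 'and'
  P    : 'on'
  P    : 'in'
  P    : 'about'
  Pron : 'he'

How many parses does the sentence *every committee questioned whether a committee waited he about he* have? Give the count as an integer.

3

Two of the 3 distinct bracketings:
[S [NP [Det every] [N committee]] [VP [V questioned] [CP [C whether] [S [NP [Det a] [N committee]] [VP [V waited] [NP [NP [Pron he]] [PP [P about] [NP [Pron he]]]]]]]]]
[S [NP [Det every] [N committee]] [VP [V questioned] [CP [C whether] [S [NP [Det a] [N committee]] [VP [VP [V waited] [NP [Pron he]]] [PP [P about] [NP [Pron he]]]]]]]]
The difference turns on whether NP → NP PP is used at the relevant span, versus an alternative expansion of NP.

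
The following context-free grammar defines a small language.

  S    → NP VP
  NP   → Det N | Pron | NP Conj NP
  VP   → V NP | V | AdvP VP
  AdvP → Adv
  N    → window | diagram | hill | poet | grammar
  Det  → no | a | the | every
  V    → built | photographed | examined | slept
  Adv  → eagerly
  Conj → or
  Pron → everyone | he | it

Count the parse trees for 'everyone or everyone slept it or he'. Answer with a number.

[S [NP [NP [Pron everyone]] [Conj or] [NP [Pron everyone]]] [VP [V slept] [NP [NP [Pron it]] [Conj or] [NP [Pron he]]]]]
No rule offers an alternative attachment or grouping for any span, so this is the only derivation.

1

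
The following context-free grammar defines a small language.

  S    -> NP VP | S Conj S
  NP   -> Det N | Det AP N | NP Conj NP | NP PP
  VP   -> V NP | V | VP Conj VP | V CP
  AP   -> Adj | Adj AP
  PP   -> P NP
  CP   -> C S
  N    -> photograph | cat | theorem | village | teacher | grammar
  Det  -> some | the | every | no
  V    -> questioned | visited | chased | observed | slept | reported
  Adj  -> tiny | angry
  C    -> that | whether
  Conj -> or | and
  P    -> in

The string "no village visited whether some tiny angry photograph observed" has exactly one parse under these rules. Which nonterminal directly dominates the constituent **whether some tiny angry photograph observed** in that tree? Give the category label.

VP

[S [NP [Det no] [N village]] [VP [V visited] [CP [C whether] [S [NP [Det some] [AP [Adj tiny] [AP [Adj angry]]] [N photograph]] [VP [V observed]]]]]]
The span 'whether some tiny angry photograph observed' is the CP node built by CP → C S.
Its mother is the VP built by VP → V CP.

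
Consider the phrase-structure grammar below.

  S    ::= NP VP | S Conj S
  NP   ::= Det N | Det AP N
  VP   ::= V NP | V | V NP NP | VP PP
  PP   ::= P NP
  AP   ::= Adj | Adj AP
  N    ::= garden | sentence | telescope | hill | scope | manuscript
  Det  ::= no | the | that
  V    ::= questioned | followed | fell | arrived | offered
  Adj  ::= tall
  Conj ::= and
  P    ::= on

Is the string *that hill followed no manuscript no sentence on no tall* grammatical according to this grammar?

For S → NP VP, the only prefix that parses as NP is 'that hill', but the remainder 'followed no manuscript no sentence on no tall' is not a VP under these rules. The alternative S rule S → S Conj S likewise has no satisfying split.

Ungrammatical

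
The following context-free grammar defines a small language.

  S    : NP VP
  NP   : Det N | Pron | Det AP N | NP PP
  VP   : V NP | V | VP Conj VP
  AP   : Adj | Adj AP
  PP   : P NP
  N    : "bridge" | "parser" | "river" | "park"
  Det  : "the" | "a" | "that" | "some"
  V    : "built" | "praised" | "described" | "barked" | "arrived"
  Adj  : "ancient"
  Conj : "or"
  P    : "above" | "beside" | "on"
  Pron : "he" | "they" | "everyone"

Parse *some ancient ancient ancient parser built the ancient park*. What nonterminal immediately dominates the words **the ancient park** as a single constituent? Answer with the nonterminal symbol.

NP

S
  NP
    Det: some
    AP
      Adj: ancient
      AP
        Adj: ancient
        AP
          Adj: ancient
    N: parser
  VP
    V: built
    NP
      Det: the
      AP
        Adj: ancient
      N: park
The span 'the ancient park' is the NP node built by NP → Det AP N.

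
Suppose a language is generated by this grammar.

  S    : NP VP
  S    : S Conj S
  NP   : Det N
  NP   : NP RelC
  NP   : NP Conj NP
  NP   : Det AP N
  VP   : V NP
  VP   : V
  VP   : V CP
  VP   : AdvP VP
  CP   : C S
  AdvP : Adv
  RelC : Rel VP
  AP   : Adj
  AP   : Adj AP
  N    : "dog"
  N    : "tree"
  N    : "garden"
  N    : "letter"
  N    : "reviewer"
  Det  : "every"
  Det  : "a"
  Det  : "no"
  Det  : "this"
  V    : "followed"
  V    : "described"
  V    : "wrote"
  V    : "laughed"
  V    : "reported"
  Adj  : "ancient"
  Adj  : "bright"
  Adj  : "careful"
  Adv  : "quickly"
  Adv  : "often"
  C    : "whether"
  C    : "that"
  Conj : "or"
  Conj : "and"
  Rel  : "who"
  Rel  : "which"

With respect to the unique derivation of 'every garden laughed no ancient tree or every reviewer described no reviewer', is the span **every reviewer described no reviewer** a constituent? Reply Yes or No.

[S [S [NP [Det every] [N garden]] [VP [V laughed] [NP [Det no] [AP [Adj ancient]] [N tree]]]] [Conj or] [S [NP [Det every] [N reviewer]] [VP [V described] [NP [Det no] [N reviewer]]]]]
The words 'every reviewer described no reviewer' are exhaustively dominated by a single S node (built by S → NP VP), so they form a constituent.

Yes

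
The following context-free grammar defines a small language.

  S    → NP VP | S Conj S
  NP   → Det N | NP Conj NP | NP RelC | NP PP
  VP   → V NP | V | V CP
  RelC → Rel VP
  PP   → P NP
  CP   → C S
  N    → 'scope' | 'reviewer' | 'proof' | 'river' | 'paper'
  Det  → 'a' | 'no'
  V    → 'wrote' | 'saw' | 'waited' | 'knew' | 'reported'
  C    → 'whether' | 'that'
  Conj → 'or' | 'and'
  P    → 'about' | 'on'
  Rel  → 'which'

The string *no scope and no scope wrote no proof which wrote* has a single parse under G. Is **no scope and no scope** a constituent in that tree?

[S [NP [NP [Det no] [N scope]] [Conj and] [NP [Det no] [N scope]]] [VP [V wrote] [NP [NP [Det no] [N proof]] [RelC [Rel which] [VP [V wrote]]]]]]
The words 'no scope and no scope' are exhaustively dominated by a single NP node (built by NP → NP Conj NP), so they form a constituent.

Yes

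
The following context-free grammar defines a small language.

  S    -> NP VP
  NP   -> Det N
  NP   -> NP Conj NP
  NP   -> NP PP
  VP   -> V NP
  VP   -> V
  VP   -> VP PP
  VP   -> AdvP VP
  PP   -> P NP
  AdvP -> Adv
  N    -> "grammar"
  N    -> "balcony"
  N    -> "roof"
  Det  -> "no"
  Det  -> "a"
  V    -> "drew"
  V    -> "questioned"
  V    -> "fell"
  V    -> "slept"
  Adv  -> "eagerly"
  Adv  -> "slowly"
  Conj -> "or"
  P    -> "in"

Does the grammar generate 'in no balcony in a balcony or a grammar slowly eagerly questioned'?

Ungrammatical

For S → NP VP, no prefix of the string parses as an NP.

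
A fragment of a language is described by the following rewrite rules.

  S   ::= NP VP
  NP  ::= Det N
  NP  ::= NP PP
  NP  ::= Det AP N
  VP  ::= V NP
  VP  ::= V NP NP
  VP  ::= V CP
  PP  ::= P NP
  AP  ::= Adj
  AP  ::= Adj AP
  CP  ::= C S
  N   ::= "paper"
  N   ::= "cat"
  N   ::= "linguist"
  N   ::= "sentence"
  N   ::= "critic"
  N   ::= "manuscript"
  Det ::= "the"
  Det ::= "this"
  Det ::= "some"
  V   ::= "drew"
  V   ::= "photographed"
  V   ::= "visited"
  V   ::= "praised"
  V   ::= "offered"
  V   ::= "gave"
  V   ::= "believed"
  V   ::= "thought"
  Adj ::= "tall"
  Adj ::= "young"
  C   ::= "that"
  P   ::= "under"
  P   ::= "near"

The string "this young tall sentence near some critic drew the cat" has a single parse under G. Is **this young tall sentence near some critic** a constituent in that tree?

[S [NP [NP [Det this] [AP [Adj young] [AP [Adj tall]]] [N sentence]] [PP [P near] [NP [Det some] [N critic]]]] [VP [V drew] [NP [Det the] [N cat]]]]
The words 'this young tall sentence near some critic' are exhaustively dominated by a single NP node (built by NP → NP PP), so they form a constituent.

Yes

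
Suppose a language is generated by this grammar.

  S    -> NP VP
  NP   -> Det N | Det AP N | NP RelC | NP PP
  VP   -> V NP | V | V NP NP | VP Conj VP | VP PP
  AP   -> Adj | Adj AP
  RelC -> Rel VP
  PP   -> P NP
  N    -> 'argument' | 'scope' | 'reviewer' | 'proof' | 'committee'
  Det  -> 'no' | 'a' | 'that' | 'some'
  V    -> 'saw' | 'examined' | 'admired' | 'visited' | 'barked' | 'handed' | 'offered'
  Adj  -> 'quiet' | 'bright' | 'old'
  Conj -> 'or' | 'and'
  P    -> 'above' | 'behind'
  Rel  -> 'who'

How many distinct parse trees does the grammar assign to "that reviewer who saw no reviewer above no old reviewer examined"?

Two of the 3 distinct bracketings:
[S [NP [NP [Det that] [N reviewer]] [RelC [Rel who] [VP [V saw] [NP [NP [Det no] [N reviewer]] [PP [P above] [NP [Det no] [AP [Adj old]] [N reviewer]]]]]]] [VP [V examined]]]
[S [NP [NP [Det that] [N reviewer]] [RelC [Rel who] [VP [VP [V saw] [NP [Det no] [N reviewer]]] [PP [P above] [NP [Det no] [AP [Adj old]] [N reviewer]]]]]] [VP [V examined]]]
The difference turns on whether NP → NP PP is used at the relevant span, versus an alternative expansion of NP.

3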